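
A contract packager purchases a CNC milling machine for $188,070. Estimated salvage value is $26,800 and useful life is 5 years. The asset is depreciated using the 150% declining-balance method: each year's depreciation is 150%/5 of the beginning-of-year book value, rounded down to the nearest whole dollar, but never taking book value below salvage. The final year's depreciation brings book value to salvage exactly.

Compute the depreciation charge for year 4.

Depreciable base = $188,070 − $26,800 = $161,270.
Year 1: ⌊$188,070 × 150%/5⌋ = $56,421. Book value $131,649.
Year 2: ⌊$131,649 × 150%/5⌋ = $39,494. Book value $92,155.
Year 3: ⌊$92,155 × 150%/5⌋ = $27,646. Book value $64,509.
Year 4: ⌊$64,509 × 150%/5⌋ = $19,352. Book value $45,157.

$19,352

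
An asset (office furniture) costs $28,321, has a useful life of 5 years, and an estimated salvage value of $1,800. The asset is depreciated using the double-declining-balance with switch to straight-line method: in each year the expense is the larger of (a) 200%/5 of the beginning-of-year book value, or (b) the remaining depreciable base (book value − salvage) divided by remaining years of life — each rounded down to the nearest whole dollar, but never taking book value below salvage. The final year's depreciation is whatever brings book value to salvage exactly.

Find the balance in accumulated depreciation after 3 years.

$22,203

Depreciable base = $28,321 − $1,800 = $26,521.
Year 1: DB = ⌊$28,321 × 200%/5⌋ = $11,328; SL = ⌊$26,521/5⌋ = $5,304 → take DB $11,328. Book value $16,993.
Year 2: DB = ⌊$16,993 × 200%/5⌋ = $6,797; SL = ⌊$15,193/4⌋ = $3,798 → take DB $6,797. Book value $10,196.
Year 3: DB = ⌊$10,196 × 200%/5⌋ = $4,078; SL = ⌊$8,396/3⌋ = $2,798 → take DB $4,078. Book value $6,118.
Accumulated through year 3 = $28,321 − $6,118 = $22,203.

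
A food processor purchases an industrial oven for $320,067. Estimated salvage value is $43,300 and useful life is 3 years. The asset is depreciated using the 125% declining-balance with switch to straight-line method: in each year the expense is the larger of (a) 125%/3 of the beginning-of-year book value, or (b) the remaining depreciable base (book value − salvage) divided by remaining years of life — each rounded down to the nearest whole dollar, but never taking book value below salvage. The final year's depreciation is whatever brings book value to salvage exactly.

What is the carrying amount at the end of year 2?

$108,912

Depreciable base = $320,067 − $43,300 = $276,767.
Year 1: DB = ⌊$320,067 × 125%/3⌋ = $133,361; SL = ⌊$276,767/3⌋ = $92,255 → take DB $133,361. Book value $186,706.
Year 2: DB = ⌊$186,706 × 125%/3⌋ = $77,794; SL = ⌊$143,406/2⌋ = $71,703 → take DB $77,794. Book value $108,912.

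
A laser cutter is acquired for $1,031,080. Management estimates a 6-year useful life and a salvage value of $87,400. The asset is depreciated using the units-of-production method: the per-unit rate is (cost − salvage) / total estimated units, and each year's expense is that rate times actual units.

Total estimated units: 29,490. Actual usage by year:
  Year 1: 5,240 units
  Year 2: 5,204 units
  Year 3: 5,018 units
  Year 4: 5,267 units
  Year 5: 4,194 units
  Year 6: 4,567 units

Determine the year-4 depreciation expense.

$168,544

Depreciable base = $1,031,080 − $87,400 = $943,680.
Rate = $943,680 / 29,490 units = $32 per unit.
Year 1: 5,240 × $32 = $167,680. Book value $863,400.
Year 2: 5,204 × $32 = $166,528. Book value $696,872.
Year 3: 5,018 × $32 = $160,576. Book value $536,296.
Year 4: 5,267 × $32 = $168,544. Book value $367,752.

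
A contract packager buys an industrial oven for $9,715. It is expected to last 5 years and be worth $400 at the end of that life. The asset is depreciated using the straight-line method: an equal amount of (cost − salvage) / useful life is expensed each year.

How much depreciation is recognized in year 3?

Depreciable base = $9,715 − $400 = $9,315.
Annual expense = $9,315 / 5 = $1,863.

$1,863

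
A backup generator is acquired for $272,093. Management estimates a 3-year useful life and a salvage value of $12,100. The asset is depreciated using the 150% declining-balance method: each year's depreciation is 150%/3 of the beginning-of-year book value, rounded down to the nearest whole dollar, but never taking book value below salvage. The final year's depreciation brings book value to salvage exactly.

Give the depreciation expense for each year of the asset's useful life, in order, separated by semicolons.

Depreciable base = $272,093 − $12,100 = $259,993.
Year 1: ⌊$272,093 × 150%/3⌋ = $136,046. Book value $136,047.
Year 2: ⌊$136,047 × 150%/3⌋ = $68,023. Book value $68,024.
Year 3 (final): $68,024 − $12,100 = $55,924. Book value $12,100.

$136,046; $68,023; $55,924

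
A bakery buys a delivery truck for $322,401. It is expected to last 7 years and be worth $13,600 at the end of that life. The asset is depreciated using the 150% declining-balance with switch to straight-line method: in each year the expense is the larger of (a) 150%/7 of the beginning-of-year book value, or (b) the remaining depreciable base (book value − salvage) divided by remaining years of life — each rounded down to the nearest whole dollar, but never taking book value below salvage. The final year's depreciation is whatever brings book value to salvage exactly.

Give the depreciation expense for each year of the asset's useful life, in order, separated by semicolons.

$69,085; $54,282; $42,650; $35,696; $35,696; $35,696; $35,696

Depreciable base = $322,401 − $13,600 = $308,801.
Year 1: DB = ⌊$322,401 × 150%/7⌋ = $69,085; SL = ⌊$308,801/7⌋ = $44,114 → take DB $69,085. Book value $253,316.
Year 2: DB = ⌊$253,316 × 150%/7⌋ = $54,282; SL = ⌊$239,716/6⌋ = $39,952 → take DB $54,282. Book value $199,034.
Year 3: DB = ⌊$199,034 × 150%/7⌋ = $42,650; SL = ⌊$185,434/5⌋ = $37,086 → take DB $42,650. Book value $156,384.
Year 4: DB = ⌊$156,384 × 150%/7⌋ = $33,510; SL = ⌊$142,784/4⌋ = $35,696 → take SL $35,696. Book value $120,688.
Year 5: DB = ⌊$120,688 × 150%/7⌋ = $25,861; SL = ⌊$107,088/3⌋ = $35,696 → take SL $35,696. Book value $84,992.
Year 6: DB = ⌊$84,992 × 150%/7⌋ = $18,212; SL = ⌊$71,392/2⌋ = $35,696 → take SL $35,696. Book value $49,296.
Year 7 (final): $49,296 − $13,600 = $35,696. Book value $13,600.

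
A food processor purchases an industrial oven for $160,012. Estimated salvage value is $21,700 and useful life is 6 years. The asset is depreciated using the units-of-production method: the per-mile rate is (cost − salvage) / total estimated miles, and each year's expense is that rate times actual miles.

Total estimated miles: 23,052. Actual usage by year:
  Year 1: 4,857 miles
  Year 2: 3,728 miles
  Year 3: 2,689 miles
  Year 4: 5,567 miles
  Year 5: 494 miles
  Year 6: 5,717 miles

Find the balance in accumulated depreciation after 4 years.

Depreciable base = $160,012 − $21,700 = $138,312.
Rate = $138,312 / 23,052 miles = $6 per mile.
Year 1: 4,857 × $6 = $29,142. Book value $130,870.
Year 2: 3,728 × $6 = $22,368. Book value $108,502.
Year 3: 2,689 × $6 = $16,134. Book value $92,368.
Year 4: 5,567 × $6 = $33,402. Book value $58,966.
Accumulated through year 4 = $160,012 − $58,966 = $101,046.

$101,046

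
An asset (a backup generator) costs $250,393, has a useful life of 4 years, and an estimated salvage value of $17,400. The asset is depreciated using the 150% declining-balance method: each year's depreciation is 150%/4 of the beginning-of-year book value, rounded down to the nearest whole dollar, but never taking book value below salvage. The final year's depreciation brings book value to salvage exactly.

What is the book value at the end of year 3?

Depreciable base = $250,393 − $17,400 = $232,993.
Year 1: ⌊$250,393 × 150%/4⌋ = $93,897. Book value $156,496.
Year 2: ⌊$156,496 × 150%/4⌋ = $58,686. Book value $97,810.
Year 3: ⌊$97,810 × 150%/4⌋ = $36,678. Book value $61,132.

$61,132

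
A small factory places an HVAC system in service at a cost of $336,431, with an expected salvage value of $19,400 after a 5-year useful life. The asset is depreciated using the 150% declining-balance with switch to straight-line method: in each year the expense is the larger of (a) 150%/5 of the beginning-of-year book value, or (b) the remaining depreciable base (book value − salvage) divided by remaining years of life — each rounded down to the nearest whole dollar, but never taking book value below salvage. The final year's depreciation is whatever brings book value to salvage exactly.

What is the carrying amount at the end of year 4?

Depreciable base = $336,431 − $19,400 = $317,031.
Year 1: DB = ⌊$336,431 × 150%/5⌋ = $100,929; SL = ⌊$317,031/5⌋ = $63,406 → take DB $100,929. Book value $235,502.
Year 2: DB = ⌊$235,502 × 150%/5⌋ = $70,650; SL = ⌊$216,102/4⌋ = $54,025 → take DB $70,650. Book value $164,852.
Year 3: DB = ⌊$164,852 × 150%/5⌋ = $49,455; SL = ⌊$145,452/3⌋ = $48,484 → take DB $49,455. Book value $115,397.
Year 4: DB = ⌊$115,397 × 150%/5⌋ = $34,619; SL = ⌊$95,997/2⌋ = $47,998 → take SL $47,998. Book value $67,399.

$67,399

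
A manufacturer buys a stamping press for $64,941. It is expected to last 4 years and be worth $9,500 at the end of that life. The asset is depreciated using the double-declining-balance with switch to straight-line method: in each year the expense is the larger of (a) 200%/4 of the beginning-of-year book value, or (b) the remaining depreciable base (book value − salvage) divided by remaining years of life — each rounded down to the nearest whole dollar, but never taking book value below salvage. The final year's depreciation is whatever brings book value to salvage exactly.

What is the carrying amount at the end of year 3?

$9,500

Depreciable base = $64,941 − $9,500 = $55,441.
Year 1: DB = ⌊$64,941 × 200%/4⌋ = $32,470; SL = ⌊$55,441/4⌋ = $13,860 → take DB $32,470. Book value $32,471.
Year 2: DB = ⌊$32,471 × 200%/4⌋ = $16,235; SL = ⌊$22,971/3⌋ = $7,657 → take DB $16,235. Book value $16,236.
Year 3: DB = ⌊$16,236 × 200%/4⌋ = $8,118; SL = ⌊$6,736/2⌋ = $3,368 → take DB $8,118, capped at $6,736. Book value $9,500.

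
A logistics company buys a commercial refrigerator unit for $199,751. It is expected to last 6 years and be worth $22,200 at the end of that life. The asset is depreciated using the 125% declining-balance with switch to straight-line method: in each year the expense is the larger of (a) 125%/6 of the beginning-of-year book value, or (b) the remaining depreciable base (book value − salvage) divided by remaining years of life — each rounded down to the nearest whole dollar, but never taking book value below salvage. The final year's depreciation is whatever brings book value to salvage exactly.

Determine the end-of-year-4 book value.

$73,474

Depreciable base = $199,751 − $22,200 = $177,551.
Year 1: DB = ⌊$199,751 × 125%/6⌋ = $41,614; SL = ⌊$177,551/6⌋ = $29,591 → take DB $41,614. Book value $158,137.
Year 2: DB = ⌊$158,137 × 125%/6⌋ = $32,945; SL = ⌊$135,937/5⌋ = $27,187 → take DB $32,945. Book value $125,192.
Year 3: DB = ⌊$125,192 × 125%/6⌋ = $26,081; SL = ⌊$102,992/4⌋ = $25,748 → take DB $26,081. Book value $99,111.
Year 4: DB = ⌊$99,111 × 125%/6⌋ = $20,648; SL = ⌊$76,911/3⌋ = $25,637 → take SL $25,637. Book value $73,474.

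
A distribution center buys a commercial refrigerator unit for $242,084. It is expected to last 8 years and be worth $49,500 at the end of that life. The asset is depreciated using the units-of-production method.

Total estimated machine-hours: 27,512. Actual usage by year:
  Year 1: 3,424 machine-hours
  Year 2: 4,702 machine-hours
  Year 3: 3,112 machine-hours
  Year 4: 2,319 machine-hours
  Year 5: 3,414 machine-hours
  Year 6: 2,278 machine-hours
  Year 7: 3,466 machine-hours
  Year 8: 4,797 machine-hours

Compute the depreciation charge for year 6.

Depreciable base = $242,084 − $49,500 = $192,584.
Rate = $192,584 / 27,512 machine-hours = $7 per machine-hour.
Year 1: 3,424 × $7 = $23,968. Book value $218,116.
Year 2: 4,702 × $7 = $32,914. Book value $185,202.
Year 3: 3,112 × $7 = $21,784. Book value $163,418.
Year 4: 2,319 × $7 = $16,233. Book value $147,185.
Year 5: 3,414 × $7 = $23,898. Book value $123,287.
Year 6: 2,278 × $7 = $15,946. Book value $107,341.

$15,946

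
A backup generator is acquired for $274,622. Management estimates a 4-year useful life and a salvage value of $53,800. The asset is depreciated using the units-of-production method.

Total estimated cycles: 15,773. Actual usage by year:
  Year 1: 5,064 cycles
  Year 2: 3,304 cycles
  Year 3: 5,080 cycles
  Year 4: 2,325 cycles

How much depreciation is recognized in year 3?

$71,120

Depreciable base = $274,622 − $53,800 = $220,822.
Rate = $220,822 / 15,773 cycles = $14 per cycle.
Year 1: 5,064 × $14 = $70,896. Book value $203,726.
Year 2: 3,304 × $14 = $46,256. Book value $157,470.
Year 3: 5,080 × $14 = $71,120. Book value $86,350.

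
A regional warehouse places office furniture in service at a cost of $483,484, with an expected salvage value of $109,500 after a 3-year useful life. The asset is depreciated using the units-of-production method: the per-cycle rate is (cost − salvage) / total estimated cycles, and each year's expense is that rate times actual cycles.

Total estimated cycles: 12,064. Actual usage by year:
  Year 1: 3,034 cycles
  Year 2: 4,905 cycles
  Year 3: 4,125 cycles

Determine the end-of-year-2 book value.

Depreciable base = $483,484 − $109,500 = $373,984.
Rate = $373,984 / 12,064 cycles = $31 per cycle.
Year 1: 3,034 × $31 = $94,054. Book value $389,430.
Year 2: 4,905 × $31 = $152,055. Book value $237,375.

$237,375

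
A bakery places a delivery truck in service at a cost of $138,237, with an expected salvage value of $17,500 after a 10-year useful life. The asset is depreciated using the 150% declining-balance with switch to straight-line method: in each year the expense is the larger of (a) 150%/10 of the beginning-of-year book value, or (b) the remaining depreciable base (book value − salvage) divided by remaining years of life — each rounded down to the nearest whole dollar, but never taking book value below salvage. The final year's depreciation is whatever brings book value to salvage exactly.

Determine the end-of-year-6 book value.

Depreciable base = $138,237 − $17,500 = $120,737.
Year 1: DB = ⌊$138,237 × 150%/10⌋ = $20,735; SL = ⌊$120,737/10⌋ = $12,073 → take DB $20,735. Book value $117,502.
Year 2: DB = ⌊$117,502 × 150%/10⌋ = $17,625; SL = ⌊$100,002/9⌋ = $11,111 → take DB $17,625. Book value $99,877.
Year 3: DB = ⌊$99,877 × 150%/10⌋ = $14,981; SL = ⌊$82,377/8⌋ = $10,297 → take DB $14,981. Book value $84,896.
Year 4: DB = ⌊$84,896 × 150%/10⌋ = $12,734; SL = ⌊$67,396/7⌋ = $9,628 → take DB $12,734. Book value $72,162.
Year 5: DB = ⌊$72,162 × 150%/10⌋ = $10,824; SL = ⌊$54,662/6⌋ = $9,110 → take DB $10,824. Book value $61,338.
Year 6: DB = ⌊$61,338 × 150%/10⌋ = $9,200; SL = ⌊$43,838/5⌋ = $8,767 → take DB $9,200. Book value $52,138.

$52,138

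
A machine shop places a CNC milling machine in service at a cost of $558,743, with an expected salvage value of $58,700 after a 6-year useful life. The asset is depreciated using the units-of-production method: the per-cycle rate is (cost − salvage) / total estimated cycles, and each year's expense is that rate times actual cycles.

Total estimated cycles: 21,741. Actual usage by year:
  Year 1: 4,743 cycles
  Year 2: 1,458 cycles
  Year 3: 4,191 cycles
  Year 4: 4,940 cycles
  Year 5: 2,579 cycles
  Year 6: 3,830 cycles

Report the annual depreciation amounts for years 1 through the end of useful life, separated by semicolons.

$109,089; $33,534; $96,393; $113,620; $59,317; $88,090

Depreciable base = $558,743 − $58,700 = $500,043.
Rate = $500,043 / 21,741 cycles = $23 per cycle.
Year 1: 4,743 × $23 = $109,089. Book value $449,654.
Year 2: 1,458 × $23 = $33,534. Book value $416,120.
Year 3: 4,191 × $23 = $96,393. Book value $319,727.
Year 4: 4,940 × $23 = $113,620. Book value $206,107.
Year 5: 2,579 × $23 = $59,317. Book value $146,790.
Year 6: 3,830 × $23 = $88,090. Book value $58,700.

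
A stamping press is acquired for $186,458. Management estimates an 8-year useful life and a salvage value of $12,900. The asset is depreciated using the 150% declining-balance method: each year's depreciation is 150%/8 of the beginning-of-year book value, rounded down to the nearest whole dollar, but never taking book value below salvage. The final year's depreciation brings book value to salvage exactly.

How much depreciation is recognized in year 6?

$12,379

Depreciable base = $186,458 − $12,900 = $173,558.
Year 1: ⌊$186,458 × 150%/8⌋ = $34,960. Book value $151,498.
Year 2: ⌊$151,498 × 150%/8⌋ = $28,405. Book value $123,093.
Year 3: ⌊$123,093 × 150%/8⌋ = $23,079. Book value $100,014.
Year 4: ⌊$100,014 × 150%/8⌋ = $18,752. Book value $81,262.
Year 5: ⌊$81,262 × 150%/8⌋ = $15,236. Book value $66,026.
Year 6: ⌊$66,026 × 150%/8⌋ = $12,379. Book value $53,647.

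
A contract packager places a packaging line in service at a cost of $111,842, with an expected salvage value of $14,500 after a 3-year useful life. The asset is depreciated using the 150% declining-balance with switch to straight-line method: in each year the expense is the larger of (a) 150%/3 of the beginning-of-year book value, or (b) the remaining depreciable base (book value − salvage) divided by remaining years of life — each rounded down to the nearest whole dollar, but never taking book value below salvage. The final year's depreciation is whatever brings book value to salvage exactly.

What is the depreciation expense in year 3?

$13,461

Depreciable base = $111,842 − $14,500 = $97,342.
Year 1: DB = ⌊$111,842 × 150%/3⌋ = $55,921; SL = ⌊$97,342/3⌋ = $32,447 → take DB $55,921. Book value $55,921.
Year 2: DB = ⌊$55,921 × 150%/3⌋ = $27,960; SL = ⌊$41,421/2⌋ = $20,710 → take DB $27,960. Book value $27,961.
Year 3 (final): $27,961 − $14,500 = $13,461. Book value $14,500.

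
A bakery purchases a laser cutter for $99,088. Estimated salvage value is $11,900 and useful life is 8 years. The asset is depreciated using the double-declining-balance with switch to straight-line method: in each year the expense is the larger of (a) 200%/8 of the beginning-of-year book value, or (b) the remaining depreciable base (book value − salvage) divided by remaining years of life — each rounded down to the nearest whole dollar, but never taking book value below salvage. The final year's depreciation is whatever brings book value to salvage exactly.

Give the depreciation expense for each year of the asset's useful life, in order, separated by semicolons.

Depreciable base = $99,088 − $11,900 = $87,188.
Year 1: DB = ⌊$99,088 × 200%/8⌋ = $24,772; SL = ⌊$87,188/8⌋ = $10,898 → take DB $24,772. Book value $74,316.
Year 2: DB = ⌊$74,316 × 200%/8⌋ = $18,579; SL = ⌊$62,416/7⌋ = $8,916 → take DB $18,579. Book value $55,737.
Year 3: DB = ⌊$55,737 × 200%/8⌋ = $13,934; SL = ⌊$43,837/6⌋ = $7,306 → take DB $13,934. Book value $41,803.
Year 4: DB = ⌊$41,803 × 200%/8⌋ = $10,450; SL = ⌊$29,903/5⌋ = $5,980 → take DB $10,450. Book value $31,353.
Year 5: DB = ⌊$31,353 × 200%/8⌋ = $7,838; SL = ⌊$19,453/4⌋ = $4,863 → take DB $7,838. Book value $23,515.
Year 6: DB = ⌊$23,515 × 200%/8⌋ = $5,878; SL = ⌊$11,615/3⌋ = $3,871 → take DB $5,878. Book value $17,637.
Year 7: DB = ⌊$17,637 × 200%/8⌋ = $4,409; SL = ⌊$5,737/2⌋ = $2,868 → take DB $4,409. Book value $13,228.
Year 8 (final): $13,228 − $11,900 = $1,328. Book value $11,900.

$24,772; $18,579; $13,934; $10,450; $7,838; $5,878; $4,409; $1,328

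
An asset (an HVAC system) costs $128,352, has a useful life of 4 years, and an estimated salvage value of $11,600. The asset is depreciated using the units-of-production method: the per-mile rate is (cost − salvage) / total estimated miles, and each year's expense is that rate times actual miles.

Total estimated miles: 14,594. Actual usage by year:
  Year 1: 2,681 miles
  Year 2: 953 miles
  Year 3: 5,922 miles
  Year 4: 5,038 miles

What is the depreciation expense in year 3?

Depreciable base = $128,352 − $11,600 = $116,752.
Rate = $116,752 / 14,594 miles = $8 per mile.
Year 1: 2,681 × $8 = $21,448. Book value $106,904.
Year 2: 953 × $8 = $7,624. Book value $99,280.
Year 3: 5,922 × $8 = $47,376. Book value $51,904.

$47,376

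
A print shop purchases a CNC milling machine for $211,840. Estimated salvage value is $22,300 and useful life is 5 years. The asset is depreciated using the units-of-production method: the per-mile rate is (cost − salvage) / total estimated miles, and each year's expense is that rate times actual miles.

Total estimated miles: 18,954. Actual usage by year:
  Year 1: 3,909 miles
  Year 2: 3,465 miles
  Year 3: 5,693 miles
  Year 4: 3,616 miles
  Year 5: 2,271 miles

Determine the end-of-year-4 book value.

$45,010

Depreciable base = $211,840 − $22,300 = $189,540.
Rate = $189,540 / 18,954 miles = $10 per mile.
Year 1: 3,909 × $10 = $39,090. Book value $172,750.
Year 2: 3,465 × $10 = $34,650. Book value $138,100.
Year 3: 5,693 × $10 = $56,930. Book value $81,170.
Year 4: 3,616 × $10 = $36,160. Book value $45,010.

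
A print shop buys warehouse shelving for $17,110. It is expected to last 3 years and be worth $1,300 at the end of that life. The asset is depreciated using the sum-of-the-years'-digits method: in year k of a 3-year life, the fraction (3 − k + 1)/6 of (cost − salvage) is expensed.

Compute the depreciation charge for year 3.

$2,635

Depreciable base = $17,110 − $1,300 = $15,810.
Sum of the years' digits = 3+2+1 = 6.
Year 1: $15,810 × 3/6 = $7,905. Book value $9,205.
Year 2: $15,810 × 2/6 = $5,270. Book value $3,935.
Year 3: $15,810 × 1/6 = $2,635. Book value $1,300.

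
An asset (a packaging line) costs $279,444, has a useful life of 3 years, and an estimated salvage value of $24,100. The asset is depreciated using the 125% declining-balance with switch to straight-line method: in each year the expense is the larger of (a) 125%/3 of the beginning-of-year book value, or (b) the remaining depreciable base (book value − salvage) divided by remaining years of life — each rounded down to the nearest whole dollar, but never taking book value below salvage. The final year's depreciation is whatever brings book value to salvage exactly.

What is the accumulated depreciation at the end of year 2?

$185,889

Depreciable base = $279,444 − $24,100 = $255,344.
Year 1: DB = ⌊$279,444 × 125%/3⌋ = $116,435; SL = ⌊$255,344/3⌋ = $85,114 → take DB $116,435. Book value $163,009.
Year 2: DB = ⌊$163,009 × 125%/3⌋ = $67,920; SL = ⌊$138,909/2⌋ = $69,454 → take SL $69,454. Book value $93,555.
Accumulated through year 2 = $279,444 − $93,555 = $185,889.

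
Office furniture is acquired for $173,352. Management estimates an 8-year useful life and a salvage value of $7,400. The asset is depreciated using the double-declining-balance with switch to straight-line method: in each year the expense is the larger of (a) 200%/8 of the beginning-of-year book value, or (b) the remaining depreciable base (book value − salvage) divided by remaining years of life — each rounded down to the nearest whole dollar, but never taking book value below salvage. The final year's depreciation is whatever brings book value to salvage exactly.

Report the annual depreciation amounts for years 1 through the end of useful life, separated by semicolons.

$43,338; $32,503; $24,377; $18,283; $13,712; $11,246; $11,246; $11,247

Depreciable base = $173,352 − $7,400 = $165,952.
Year 1: DB = ⌊$173,352 × 200%/8⌋ = $43,338; SL = ⌊$165,952/8⌋ = $20,744 → take DB $43,338. Book value $130,014.
Year 2: DB = ⌊$130,014 × 200%/8⌋ = $32,503; SL = ⌊$122,614/7⌋ = $17,516 → take DB $32,503. Book value $97,511.
Year 3: DB = ⌊$97,511 × 200%/8⌋ = $24,377; SL = ⌊$90,111/6⌋ = $15,018 → take DB $24,377. Book value $73,134.
Year 4: DB = ⌊$73,134 × 200%/8⌋ = $18,283; SL = ⌊$65,734/5⌋ = $13,146 → take DB $18,283. Book value $54,851.
Year 5: DB = ⌊$54,851 × 200%/8⌋ = $13,712; SL = ⌊$47,451/4⌋ = $11,862 → take DB $13,712. Book value $41,139.
Year 6: DB = ⌊$41,139 × 200%/8⌋ = $10,284; SL = ⌊$33,739/3⌋ = $11,246 → take SL $11,246. Book value $29,893.
Year 7: DB = ⌊$29,893 × 200%/8⌋ = $7,473; SL = ⌊$22,493/2⌋ = $11,246 → take SL $11,246. Book value $18,647.
Year 8 (final): $18,647 − $7,400 = $11,247. Book value $7,400.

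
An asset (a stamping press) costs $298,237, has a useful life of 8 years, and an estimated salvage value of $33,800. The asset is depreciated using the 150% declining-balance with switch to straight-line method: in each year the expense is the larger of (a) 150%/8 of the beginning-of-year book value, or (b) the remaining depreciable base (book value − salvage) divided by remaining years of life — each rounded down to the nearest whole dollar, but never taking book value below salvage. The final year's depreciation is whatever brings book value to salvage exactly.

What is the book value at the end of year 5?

Depreciable base = $298,237 − $33,800 = $264,437.
Year 1: DB = ⌊$298,237 × 150%/8⌋ = $55,919; SL = ⌊$264,437/8⌋ = $33,054 → take DB $55,919. Book value $242,318.
Year 2: DB = ⌊$242,318 × 150%/8⌋ = $45,434; SL = ⌊$208,518/7⌋ = $29,788 → take DB $45,434. Book value $196,884.
Year 3: DB = ⌊$196,884 × 150%/8⌋ = $36,915; SL = ⌊$163,084/6⌋ = $27,180 → take DB $36,915. Book value $159,969.
Year 4: DB = ⌊$159,969 × 150%/8⌋ = $29,994; SL = ⌊$126,169/5⌋ = $25,233 → take DB $29,994. Book value $129,975.
Year 5: DB = ⌊$129,975 × 150%/8⌋ = $24,370; SL = ⌊$96,175/4⌋ = $24,043 → take DB $24,370. Book value $105,605.

$105,605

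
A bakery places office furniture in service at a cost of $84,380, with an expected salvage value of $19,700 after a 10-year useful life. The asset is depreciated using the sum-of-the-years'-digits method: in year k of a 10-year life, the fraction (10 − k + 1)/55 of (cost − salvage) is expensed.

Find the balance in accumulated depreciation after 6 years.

Depreciable base = $84,380 − $19,700 = $64,680.
Sum of the years' digits = 10+9+8+7+6+5+4+3+2+1 = 55.
Year 1: $64,680 × 10/55 = $11,760. Book value $72,620.
Year 2: $64,680 × 9/55 = $10,584. Book value $62,036.
Year 3: $64,680 × 8/55 = $9,408. Book value $52,628.
Year 4: $64,680 × 7/55 = $8,232. Book value $44,396.
Year 5: $64,680 × 6/55 = $7,056. Book value $37,340.
Year 6: $64,680 × 5/55 = $5,880. Book value $31,460.
Accumulated through year 6 = $84,380 − $31,460 = $52,920.

$52,920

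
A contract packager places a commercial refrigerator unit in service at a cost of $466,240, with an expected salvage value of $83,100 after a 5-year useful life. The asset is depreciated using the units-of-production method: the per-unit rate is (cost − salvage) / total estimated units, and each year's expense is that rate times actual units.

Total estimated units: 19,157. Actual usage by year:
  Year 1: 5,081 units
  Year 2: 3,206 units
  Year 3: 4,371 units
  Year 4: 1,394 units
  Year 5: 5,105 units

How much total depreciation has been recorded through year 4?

Depreciable base = $466,240 − $83,100 = $383,140.
Rate = $383,140 / 19,157 units = $20 per unit.
Year 1: 5,081 × $20 = $101,620. Book value $364,620.
Year 2: 3,206 × $20 = $64,120. Book value $300,500.
Year 3: 4,371 × $20 = $87,420. Book value $213,080.
Year 4: 1,394 × $20 = $27,880. Book value $185,200.
Accumulated through year 4 = $466,240 − $185,200 = $281,040.

$281,040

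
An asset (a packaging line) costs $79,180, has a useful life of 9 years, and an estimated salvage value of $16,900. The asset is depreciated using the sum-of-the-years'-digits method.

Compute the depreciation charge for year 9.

$1,384

Depreciable base = $79,180 − $16,900 = $62,280.
Sum of the years' digits = 9+8+7+6+5+4+3+2+1 = 45.
Year 1: $62,280 × 9/45 = $12,456. Book value $66,724.
Year 2: $62,280 × 8/45 = $11,072. Book value $55,652.
Year 3: $62,280 × 7/45 = $9,688. Book value $45,964.
Year 4: $62,280 × 6/45 = $8,304. Book value $37,660.
Year 5: $62,280 × 5/45 = $6,920. Book value $30,740.
Year 6: $62,280 × 4/45 = $5,536. Book value $25,204.
Year 7: $62,280 × 3/45 = $4,152. Book value $21,052.
Year 8: $62,280 × 2/45 = $2,768. Book value $18,284.
Year 9: $62,280 × 1/45 = $1,384. Book value $16,900.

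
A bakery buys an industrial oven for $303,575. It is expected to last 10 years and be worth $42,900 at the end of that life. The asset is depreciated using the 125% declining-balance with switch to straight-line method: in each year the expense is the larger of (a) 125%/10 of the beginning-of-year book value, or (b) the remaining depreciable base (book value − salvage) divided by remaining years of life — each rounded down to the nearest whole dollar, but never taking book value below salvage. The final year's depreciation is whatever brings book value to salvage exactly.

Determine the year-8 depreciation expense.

Depreciable base = $303,575 − $42,900 = $260,675.
Year 1: DB = ⌊$303,575 × 125%/10⌋ = $37,946; SL = ⌊$260,675/10⌋ = $26,067 → take DB $37,946. Book value $265,629.
Year 2: DB = ⌊$265,629 × 125%/10⌋ = $33,203; SL = ⌊$222,729/9⌋ = $24,747 → take DB $33,203. Book value $232,426.
Year 3: DB = ⌊$232,426 × 125%/10⌋ = $29,053; SL = ⌊$189,526/8⌋ = $23,690 → take DB $29,053. Book value $203,373.
Year 4: DB = ⌊$203,373 × 125%/10⌋ = $25,421; SL = ⌊$160,473/7⌋ = $22,924 → take DB $25,421. Book value $177,952.
Year 5: DB = ⌊$177,952 × 125%/10⌋ = $22,244; SL = ⌊$135,052/6⌋ = $22,508 → take SL $22,508. Book value $155,444.
Year 6: DB = ⌊$155,444 × 125%/10⌋ = $19,430; SL = ⌊$112,544/5⌋ = $22,508 → take SL $22,508. Book value $132,936.
Year 7: DB = ⌊$132,936 × 125%/10⌋ = $16,617; SL = ⌊$90,036/4⌋ = $22,509 → take SL $22,509. Book value $110,427.
Year 8: DB = ⌊$110,427 × 125%/10⌋ = $13,803; SL = ⌊$67,527/3⌋ = $22,509 → take SL $22,509. Book value $87,918.

$22,509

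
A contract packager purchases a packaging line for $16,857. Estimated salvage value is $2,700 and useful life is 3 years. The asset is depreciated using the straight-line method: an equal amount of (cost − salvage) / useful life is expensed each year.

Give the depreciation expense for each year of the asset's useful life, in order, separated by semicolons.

Depreciable base = $16,857 − $2,700 = $14,157.
Annual expense = $14,157 / 3 = $4,719.
End of year 1: book value $12,138.
End of year 2: book value $7,419.
End of year 3: book value $2,700.

$4,719; $4,719; $4,719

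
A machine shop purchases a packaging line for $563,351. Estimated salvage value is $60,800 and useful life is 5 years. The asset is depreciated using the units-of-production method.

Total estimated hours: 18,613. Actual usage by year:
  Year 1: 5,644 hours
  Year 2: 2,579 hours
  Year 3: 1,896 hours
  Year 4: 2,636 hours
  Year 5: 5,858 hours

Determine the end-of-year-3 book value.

$290,138

Depreciable base = $563,351 − $60,800 = $502,551.
Rate = $502,551 / 18,613 hours = $27 per hour.
Year 1: 5,644 × $27 = $152,388. Book value $410,963.
Year 2: 2,579 × $27 = $69,633. Book value $341,330.
Year 3: 1,896 × $27 = $51,192. Book value $290,138.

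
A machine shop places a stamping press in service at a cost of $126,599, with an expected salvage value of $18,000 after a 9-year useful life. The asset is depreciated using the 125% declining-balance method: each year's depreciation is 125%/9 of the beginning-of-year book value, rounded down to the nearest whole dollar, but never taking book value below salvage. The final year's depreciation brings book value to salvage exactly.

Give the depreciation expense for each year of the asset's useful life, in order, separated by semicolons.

Depreciable base = $126,599 − $18,000 = $108,599.
Year 1: ⌊$126,599 × 125%/9⌋ = $17,583. Book value $109,016.
Year 2: ⌊$109,016 × 125%/9⌋ = $15,141. Book value $93,875.
Year 3: ⌊$93,875 × 125%/9⌋ = $13,038. Book value $80,837.
Year 4: ⌊$80,837 × 125%/9⌋ = $11,227. Book value $69,610.
Year 5: ⌊$69,610 × 125%/9⌋ = $9,668. Book value $59,942.
Year 6: ⌊$59,942 × 125%/9⌋ = $8,325. Book value $51,617.
Year 7: ⌊$51,617 × 125%/9⌋ = $7,169. Book value $44,448.
Year 8: ⌊$44,448 × 125%/9⌋ = $6,173. Book value $38,275.
Year 9 (final): $38,275 − $18,000 = $20,275. Book value $18,000.

$17,583; $15,141; $13,038; $11,227; $9,668; $8,325; $7,169; $6,173; $20,275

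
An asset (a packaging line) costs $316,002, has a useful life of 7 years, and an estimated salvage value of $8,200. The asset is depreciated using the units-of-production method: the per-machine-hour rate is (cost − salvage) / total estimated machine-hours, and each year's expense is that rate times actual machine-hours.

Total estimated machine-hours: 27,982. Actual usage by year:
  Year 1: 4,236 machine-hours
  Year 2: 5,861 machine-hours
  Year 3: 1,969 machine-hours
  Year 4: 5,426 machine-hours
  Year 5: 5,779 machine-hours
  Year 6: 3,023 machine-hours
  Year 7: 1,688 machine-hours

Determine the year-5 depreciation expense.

$63,569

Depreciable base = $316,002 − $8,200 = $307,802.
Rate = $307,802 / 27,982 machine-hours = $11 per machine-hour.
Year 1: 4,236 × $11 = $46,596. Book value $269,406.
Year 2: 5,861 × $11 = $64,471. Book value $204,935.
Year 3: 1,969 × $11 = $21,659. Book value $183,276.
Year 4: 5,426 × $11 = $59,686. Book value $123,590.
Year 5: 5,779 × $11 = $63,569. Book value $60,021.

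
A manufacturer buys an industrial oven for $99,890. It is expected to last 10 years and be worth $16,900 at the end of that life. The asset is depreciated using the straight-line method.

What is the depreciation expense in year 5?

Depreciable base = $99,890 − $16,900 = $82,990.
Annual expense = $82,990 / 10 = $8,299.

$8,299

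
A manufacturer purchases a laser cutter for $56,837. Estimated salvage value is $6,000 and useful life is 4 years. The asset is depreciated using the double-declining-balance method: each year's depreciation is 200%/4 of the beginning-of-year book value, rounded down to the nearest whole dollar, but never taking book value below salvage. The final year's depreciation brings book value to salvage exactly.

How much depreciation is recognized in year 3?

Depreciable base = $56,837 − $6,000 = $50,837.
Year 1: ⌊$56,837 × 200%/4⌋ = $28,418. Book value $28,419.
Year 2: ⌊$28,419 × 200%/4⌋ = $14,209. Book value $14,210.
Year 3: ⌊$14,210 × 200%/4⌋ = $7,105. Book value $7,105.

$7,105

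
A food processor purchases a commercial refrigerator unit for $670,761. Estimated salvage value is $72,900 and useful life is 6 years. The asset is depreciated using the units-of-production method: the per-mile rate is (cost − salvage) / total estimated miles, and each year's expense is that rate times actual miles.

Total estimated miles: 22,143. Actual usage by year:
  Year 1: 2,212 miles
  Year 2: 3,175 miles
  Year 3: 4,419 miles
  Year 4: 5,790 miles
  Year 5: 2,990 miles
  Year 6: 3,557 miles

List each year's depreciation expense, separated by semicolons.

$59,724; $85,725; $119,313; $156,330; $80,730; $96,039

Depreciable base = $670,761 − $72,900 = $597,861.
Rate = $597,861 / 22,143 miles = $27 per mile.
Year 1: 2,212 × $27 = $59,724. Book value $611,037.
Year 2: 3,175 × $27 = $85,725. Book value $525,312.
Year 3: 4,419 × $27 = $119,313. Book value $405,999.
Year 4: 5,790 × $27 = $156,330. Book value $249,669.
Year 5: 2,990 × $27 = $80,730. Book value $168,939.
Year 6: 3,557 × $27 = $96,039. Book value $72,900.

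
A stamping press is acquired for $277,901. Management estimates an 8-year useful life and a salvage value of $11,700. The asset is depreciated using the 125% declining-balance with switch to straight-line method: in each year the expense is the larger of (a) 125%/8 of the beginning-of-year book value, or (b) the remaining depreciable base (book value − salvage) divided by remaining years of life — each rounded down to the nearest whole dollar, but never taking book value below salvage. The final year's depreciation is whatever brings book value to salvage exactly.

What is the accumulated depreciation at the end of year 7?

Depreciable base = $277,901 − $11,700 = $266,201.
Year 1: DB = ⌊$277,901 × 125%/8⌋ = $43,422; SL = ⌊$266,201/8⌋ = $33,275 → take DB $43,422. Book value $234,479.
Year 2: DB = ⌊$234,479 × 125%/8⌋ = $36,637; SL = ⌊$222,779/7⌋ = $31,825 → take DB $36,637. Book value $197,842.
Year 3: DB = ⌊$197,842 × 125%/8⌋ = $30,912; SL = ⌊$186,142/6⌋ = $31,023 → take SL $31,023. Book value $166,819.
Year 4: DB = ⌊$166,819 × 125%/8⌋ = $26,065; SL = ⌊$155,119/5⌋ = $31,023 → take SL $31,023. Book value $135,796.
Year 5: DB = ⌊$135,796 × 125%/8⌋ = $21,218; SL = ⌊$124,096/4⌋ = $31,024 → take SL $31,024. Book value $104,772.
Year 6: DB = ⌊$104,772 × 125%/8⌋ = $16,370; SL = ⌊$93,072/3⌋ = $31,024 → take SL $31,024. Book value $73,748.
Year 7: DB = ⌊$73,748 × 125%/8⌋ = $11,523; SL = ⌊$62,048/2⌋ = $31,024 → take SL $31,024. Book value $42,724.
Accumulated through year 7 = $277,901 − $42,724 = $235,177.

$235,177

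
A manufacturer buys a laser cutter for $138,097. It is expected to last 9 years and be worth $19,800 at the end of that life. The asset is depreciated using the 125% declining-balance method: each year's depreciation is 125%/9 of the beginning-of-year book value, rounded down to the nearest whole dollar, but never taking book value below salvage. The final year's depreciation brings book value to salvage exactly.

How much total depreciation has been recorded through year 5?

$72,711

Depreciable base = $138,097 − $19,800 = $118,297.
Year 1: ⌊$138,097 × 125%/9⌋ = $19,180. Book value $118,917.
Year 2: ⌊$118,917 × 125%/9⌋ = $16,516. Book value $102,401.
Year 3: ⌊$102,401 × 125%/9⌋ = $14,222. Book value $88,179.
Year 4: ⌊$88,179 × 125%/9⌋ = $12,247. Book value $75,932.
Year 5: ⌊$75,932 × 125%/9⌋ = $10,546. Book value $65,386.
Accumulated through year 5 = $138,097 − $65,386 = $72,711.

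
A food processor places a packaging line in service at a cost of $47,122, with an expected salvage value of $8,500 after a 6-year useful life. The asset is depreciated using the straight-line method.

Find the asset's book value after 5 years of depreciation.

$14,937

Depreciable base = $47,122 − $8,500 = $38,622.
Annual expense = $38,622 / 6 = $6,437.
End of year 1: book value $40,685.
End of year 2: book value $34,248.
End of year 3: book value $27,811.
End of year 4: book value $21,374.
End of year 5: book value $14,937.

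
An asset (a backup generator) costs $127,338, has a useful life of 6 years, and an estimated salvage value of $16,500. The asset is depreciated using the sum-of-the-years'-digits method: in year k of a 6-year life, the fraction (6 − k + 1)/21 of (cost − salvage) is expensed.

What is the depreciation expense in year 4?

$15,834

Depreciable base = $127,338 − $16,500 = $110,838.
Sum of the years' digits = 6+5+4+3+2+1 = 21.
Year 1: $110,838 × 6/21 = $31,668. Book value $95,670.
Year 2: $110,838 × 5/21 = $26,390. Book value $69,280.
Year 3: $110,838 × 4/21 = $21,112. Book value $48,168.
Year 4: $110,838 × 3/21 = $15,834. Book value $32,334.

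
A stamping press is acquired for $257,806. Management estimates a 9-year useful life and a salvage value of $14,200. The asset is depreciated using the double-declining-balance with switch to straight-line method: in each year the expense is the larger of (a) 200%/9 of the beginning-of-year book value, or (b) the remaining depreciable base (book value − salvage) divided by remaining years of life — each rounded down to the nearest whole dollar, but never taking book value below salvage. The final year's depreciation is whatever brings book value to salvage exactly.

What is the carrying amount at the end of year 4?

Depreciable base = $257,806 − $14,200 = $243,606.
Year 1: DB = ⌊$257,806 × 200%/9⌋ = $57,290; SL = ⌊$243,606/9⌋ = $27,067 → take DB $57,290. Book value $200,516.
Year 2: DB = ⌊$200,516 × 200%/9⌋ = $44,559; SL = ⌊$186,316/8⌋ = $23,289 → take DB $44,559. Book value $155,957.
Year 3: DB = ⌊$155,957 × 200%/9⌋ = $34,657; SL = ⌊$141,757/7⌋ = $20,251 → take DB $34,657. Book value $121,300.
Year 4: DB = ⌊$121,300 × 200%/9⌋ = $26,955; SL = ⌊$107,100/6⌋ = $17,850 → take DB $26,955. Book value $94,345.

$94,345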